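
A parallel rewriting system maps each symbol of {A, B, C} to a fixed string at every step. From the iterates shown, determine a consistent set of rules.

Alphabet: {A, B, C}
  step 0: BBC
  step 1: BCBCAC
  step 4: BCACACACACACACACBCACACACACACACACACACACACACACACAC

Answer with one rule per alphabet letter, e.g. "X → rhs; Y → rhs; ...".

A->AC, B->BC, C->AC

  step 0 ⇒ step 1: BBC ⇒ BC·BC·AC
    B ↦ BC
    C ↦ AC
    A ↦ AC  (constrained at step 1)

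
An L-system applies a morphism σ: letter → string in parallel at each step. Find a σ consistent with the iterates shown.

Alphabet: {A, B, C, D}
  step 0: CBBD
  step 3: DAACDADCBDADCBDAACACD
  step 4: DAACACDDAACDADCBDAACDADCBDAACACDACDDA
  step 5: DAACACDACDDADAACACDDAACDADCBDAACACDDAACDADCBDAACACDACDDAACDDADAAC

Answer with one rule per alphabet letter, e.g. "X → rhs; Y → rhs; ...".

  step 4 ⇒ step 5: DAACACDDAACDADCBDAACDADCBDAACACDACDDA ⇒ DA·AC·AC·D·AC·D·DA·DA·AC·AC·D·DA·AC·DA·D·CB·DA·AC·AC·D·DA·AC·DA·D·CB·DA·AC·AC·D·AC·D·DA·AC·D·DA·DA·AC
    A ↦ AC
    B ↦ CB
    C ↦ D
    D ↦ DA

A->AC, B->CB, C->D, D->DA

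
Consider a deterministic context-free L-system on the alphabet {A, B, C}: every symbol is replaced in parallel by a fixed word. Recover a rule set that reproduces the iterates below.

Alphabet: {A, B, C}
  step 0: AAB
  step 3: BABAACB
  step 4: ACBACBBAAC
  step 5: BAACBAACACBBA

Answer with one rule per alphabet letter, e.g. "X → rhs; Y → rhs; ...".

A->B, B->AC, C->A

  step 4 ⇒ step 5: ACBACBBAAC ⇒ B·A·AC·B·A·AC·AC·B·B·A
    A ↦ B
    B ↦ AC
    C ↦ A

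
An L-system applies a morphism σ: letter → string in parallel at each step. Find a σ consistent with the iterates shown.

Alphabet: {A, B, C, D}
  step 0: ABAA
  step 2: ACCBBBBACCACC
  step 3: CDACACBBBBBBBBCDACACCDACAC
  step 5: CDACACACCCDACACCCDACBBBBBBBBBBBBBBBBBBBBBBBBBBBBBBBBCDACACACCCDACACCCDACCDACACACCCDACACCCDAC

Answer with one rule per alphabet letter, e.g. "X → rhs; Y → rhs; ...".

  step 2 ⇒ step 3: ACCBBBBACCACC ⇒ CD·AC·AC·BB·BB·BB·BB·CD·AC·AC·CD·AC·AC
    A ↦ CD
    B ↦ BB
    C ↦ AC
    D ↦ C  (constrained at step 3)

A->CD, B->BB, C->AC, D->C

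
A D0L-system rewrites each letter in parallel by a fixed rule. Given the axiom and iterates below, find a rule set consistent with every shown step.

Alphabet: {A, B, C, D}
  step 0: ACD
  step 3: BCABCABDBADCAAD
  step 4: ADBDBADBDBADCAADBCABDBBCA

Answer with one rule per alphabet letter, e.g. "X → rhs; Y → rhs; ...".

  step 3 ⇒ step 4: BCABCABDBADCAAD ⇒ AD·BD·B·AD·BD·B·AD·CA·AD·B·CA·BD·B·B·CA
    A ↦ B
    B ↦ AD
    C ↦ BD
    D ↦ CA

A->B, B->AD, C->BD, D->CA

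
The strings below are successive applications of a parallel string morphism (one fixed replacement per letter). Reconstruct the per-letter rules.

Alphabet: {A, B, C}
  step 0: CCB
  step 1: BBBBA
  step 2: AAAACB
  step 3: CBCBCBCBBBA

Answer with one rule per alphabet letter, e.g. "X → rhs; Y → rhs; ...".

A->CB, B->A, C->BB

  step 2 ⇒ step 3: AAAACB ⇒ CB·CB·CB·CB·BB·A
    A ↦ CB
    B ↦ A
    C ↦ BB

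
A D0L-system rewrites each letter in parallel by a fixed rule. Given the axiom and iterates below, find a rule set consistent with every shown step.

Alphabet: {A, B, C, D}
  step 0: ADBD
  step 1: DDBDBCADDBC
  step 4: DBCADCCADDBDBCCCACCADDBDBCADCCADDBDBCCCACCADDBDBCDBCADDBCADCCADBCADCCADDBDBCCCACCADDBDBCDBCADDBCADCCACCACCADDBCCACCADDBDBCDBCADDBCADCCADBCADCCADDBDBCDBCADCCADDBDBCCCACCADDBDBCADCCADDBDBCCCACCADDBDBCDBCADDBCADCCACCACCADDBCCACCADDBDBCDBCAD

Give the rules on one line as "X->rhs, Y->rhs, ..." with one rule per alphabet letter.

  step 0 ⇒ step 1: ADBD ⇒ DDB·DBC·AD·DBC
    A ↦ DDB
    B ↦ AD
    D ↦ DBC
    C ↦ CCA  (constrained at step 1)

A->DDB, B->AD, C->CCA, D->DBC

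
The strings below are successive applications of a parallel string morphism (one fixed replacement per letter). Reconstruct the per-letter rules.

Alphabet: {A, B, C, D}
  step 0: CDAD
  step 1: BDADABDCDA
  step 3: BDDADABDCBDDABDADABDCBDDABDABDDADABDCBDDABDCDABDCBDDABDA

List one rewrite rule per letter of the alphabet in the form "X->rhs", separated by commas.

A->BDC, B->BD, C->BDA, D->DA

  step 0 ⇒ step 1: CDAD ⇒ BDA·DA·BDC·DA
    A ↦ BDC
    C ↦ BDA
    D ↦ DA
    B ↦ BD  (constrained at step 1)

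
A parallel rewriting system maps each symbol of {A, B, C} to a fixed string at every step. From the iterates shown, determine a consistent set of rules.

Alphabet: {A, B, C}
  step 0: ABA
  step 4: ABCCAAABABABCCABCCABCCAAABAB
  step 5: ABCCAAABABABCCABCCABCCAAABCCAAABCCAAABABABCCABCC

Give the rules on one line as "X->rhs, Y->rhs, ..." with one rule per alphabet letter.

A->AB, B->CC, C->A

  step 4 ⇒ step 5: ABCCAAABABABCCABCCABCCAAABAB ⇒ AB·CC·A·A·AB·AB·AB·CC·AB·CC·AB·CC·A·A·AB·CC·A·A·AB·CC·A·A·AB·AB·AB·CC·AB·CC
    A ↦ AB
    B ↦ CC
    C ↦ A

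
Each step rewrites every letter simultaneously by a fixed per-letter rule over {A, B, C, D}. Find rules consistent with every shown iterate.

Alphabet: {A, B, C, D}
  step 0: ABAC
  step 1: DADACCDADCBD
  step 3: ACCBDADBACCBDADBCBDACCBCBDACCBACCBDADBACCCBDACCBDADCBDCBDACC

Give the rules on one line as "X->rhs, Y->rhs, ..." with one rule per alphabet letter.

A->DAD, B->ACC, C->CBD, D->B

  step 0 ⇒ step 1: ABAC ⇒ DAD·ACC·DAD·CBD
    A ↦ DAD
    B ↦ ACC
    C ↦ CBD
    D ↦ B  (constrained at step 1)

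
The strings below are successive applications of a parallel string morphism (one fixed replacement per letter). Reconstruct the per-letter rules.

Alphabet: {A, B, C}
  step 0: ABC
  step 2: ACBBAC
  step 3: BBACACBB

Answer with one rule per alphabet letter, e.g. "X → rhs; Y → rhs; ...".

  step 2 ⇒ step 3: ACBBAC ⇒ B·B·AC·AC·B·B
    A ↦ B
    B ↦ AC
    C ↦ B

A->B, B->AC, C->B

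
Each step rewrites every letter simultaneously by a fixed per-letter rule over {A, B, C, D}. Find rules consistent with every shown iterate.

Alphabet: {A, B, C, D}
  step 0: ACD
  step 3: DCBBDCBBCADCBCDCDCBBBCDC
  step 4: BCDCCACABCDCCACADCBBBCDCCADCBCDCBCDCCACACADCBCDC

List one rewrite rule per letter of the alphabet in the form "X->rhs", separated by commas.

  step 3 ⇒ step 4: DCBBDCBBCADCBCDCDCBBBCDC ⇒ BC·DC·CA·CA·BC·DC·CA·CA·DC·BB·BC·DC·CA·DC·BC·DC·BC·DC·CA·CA·CA·DC·BC·DC
    A ↦ BB
    B ↦ CA
    C ↦ DC
    D ↦ BC

A->BB, B->CA, C->DC, D->BC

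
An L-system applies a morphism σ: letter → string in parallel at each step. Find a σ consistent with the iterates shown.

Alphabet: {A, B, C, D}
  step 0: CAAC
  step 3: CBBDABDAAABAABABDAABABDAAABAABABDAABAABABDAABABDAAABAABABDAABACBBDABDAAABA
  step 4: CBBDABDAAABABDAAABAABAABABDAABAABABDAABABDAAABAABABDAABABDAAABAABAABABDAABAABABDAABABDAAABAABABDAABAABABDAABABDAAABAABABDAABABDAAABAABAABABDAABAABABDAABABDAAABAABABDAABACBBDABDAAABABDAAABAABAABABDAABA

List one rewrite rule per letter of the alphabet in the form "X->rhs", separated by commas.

  step 3 ⇒ step 4: CBBDABDAAABAABABDAABABDAAABAABABDAABAABABDAABABDAAABAABABDAABACBBDABDAAABA ⇒ CB·BDA·BDA·A·ABA·BDA·A·ABA·ABA·ABA·BDA·ABA·ABA·BDA·ABA·BDA·A·ABA·ABA·BDA·ABA·BDA·A·ABA·ABA·ABA·BDA·ABA·ABA·BDA·ABA·BDA·A·ABA·ABA·BDA·ABA·ABA·BDA·ABA·BDA·A·ABA·ABA·BDA·ABA·BDA·A·ABA·ABA·ABA·BDA·ABA·ABA·BDA·ABA·BDA·A·ABA·ABA·BDA·ABA·CB·BDA·BDA·A·ABA·BDA·A·ABA·ABA·ABA·BDA·ABA
    A ↦ ABA
    B ↦ BDA
    C ↦ CB
    D ↦ A

A->ABA, B->BDA, C->CB, D->A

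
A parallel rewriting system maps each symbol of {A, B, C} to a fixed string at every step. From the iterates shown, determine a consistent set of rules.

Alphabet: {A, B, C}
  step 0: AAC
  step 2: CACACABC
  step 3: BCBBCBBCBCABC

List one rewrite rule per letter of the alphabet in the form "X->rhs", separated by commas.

  step 2 ⇒ step 3: CACACABC ⇒ BC·B·BC·B·BC·B·CA·BC
    A ↦ B
    B ↦ CA
    C ↦ BC

A->B, B->CA, C->BC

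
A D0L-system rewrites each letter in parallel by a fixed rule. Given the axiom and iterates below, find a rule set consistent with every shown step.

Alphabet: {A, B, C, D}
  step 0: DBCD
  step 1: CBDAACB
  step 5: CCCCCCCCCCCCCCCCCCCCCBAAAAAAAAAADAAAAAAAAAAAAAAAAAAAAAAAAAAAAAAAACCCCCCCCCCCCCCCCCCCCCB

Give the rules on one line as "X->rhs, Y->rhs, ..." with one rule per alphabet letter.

A->CC, B->D, C->AA, D->CB

  step 0 ⇒ step 1: DBCD ⇒ CB·D·AA·CB
    B ↦ D
    C ↦ AA
    D ↦ CB
    A ↦ CC  (constrained at step 1)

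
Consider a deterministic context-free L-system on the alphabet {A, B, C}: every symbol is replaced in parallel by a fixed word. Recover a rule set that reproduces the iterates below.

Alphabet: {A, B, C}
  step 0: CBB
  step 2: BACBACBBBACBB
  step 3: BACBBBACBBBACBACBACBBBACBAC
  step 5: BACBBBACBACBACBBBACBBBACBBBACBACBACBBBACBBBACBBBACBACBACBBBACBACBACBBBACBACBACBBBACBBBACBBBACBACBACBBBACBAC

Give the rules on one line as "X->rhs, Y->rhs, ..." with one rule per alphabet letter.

A->B, B->BAC, C->B

  step 2 ⇒ step 3: BACBACBBBACBB ⇒ BAC·B·B·BAC·B·B·BAC·BAC·BAC·B·B·BAC·BAC
    A ↦ B
    B ↦ BAC
    C ↦ B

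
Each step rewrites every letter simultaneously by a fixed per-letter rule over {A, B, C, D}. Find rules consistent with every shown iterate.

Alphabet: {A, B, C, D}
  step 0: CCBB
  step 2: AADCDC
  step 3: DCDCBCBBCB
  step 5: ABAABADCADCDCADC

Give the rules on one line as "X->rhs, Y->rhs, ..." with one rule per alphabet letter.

A->DC, B->A, C->B, D->BC

  step 2 ⇒ step 3: AADCDC ⇒ DC·DC·BC·B·BC·B
    A ↦ DC
    C ↦ B
    D ↦ BC
    B ↦ A  (constrained at step 0)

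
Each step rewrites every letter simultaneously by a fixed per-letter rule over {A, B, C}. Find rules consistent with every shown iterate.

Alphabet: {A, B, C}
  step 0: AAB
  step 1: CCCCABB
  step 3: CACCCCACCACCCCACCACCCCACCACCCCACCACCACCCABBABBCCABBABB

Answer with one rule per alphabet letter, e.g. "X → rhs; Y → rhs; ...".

  step 0 ⇒ step 1: AAB ⇒ CC·CC·ABB
    A ↦ CC
    B ↦ ABB
    C ↦ CAC  (constrained at step 1)

A->CC, B->ABB, C->CAC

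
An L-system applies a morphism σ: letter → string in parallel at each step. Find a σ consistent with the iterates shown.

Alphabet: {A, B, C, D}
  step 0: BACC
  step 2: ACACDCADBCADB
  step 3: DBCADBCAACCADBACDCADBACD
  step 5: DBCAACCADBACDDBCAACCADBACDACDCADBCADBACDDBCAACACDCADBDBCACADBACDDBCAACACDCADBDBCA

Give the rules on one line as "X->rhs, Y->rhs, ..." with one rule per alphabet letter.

  step 2 ⇒ step 3: ACACDCADBCADB ⇒ DB·CA·DB·CA·AC·CA·DB·AC·D·CA·DB·AC·D
    A ↦ DB
    B ↦ D
    C ↦ CA
    D ↦ AC

A->DB, B->D, C->CA, D->AC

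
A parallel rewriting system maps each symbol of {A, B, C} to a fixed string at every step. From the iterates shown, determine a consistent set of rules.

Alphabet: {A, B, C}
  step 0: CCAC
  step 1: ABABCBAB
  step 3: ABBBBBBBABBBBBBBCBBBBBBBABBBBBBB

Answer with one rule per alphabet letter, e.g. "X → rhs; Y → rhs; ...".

  step 0 ⇒ step 1: CCAC ⇒ AB·AB·CB·AB
    A ↦ CB
    C ↦ AB
    B ↦ BB  (constrained at step 1)

A->CB, B->BB, C->AB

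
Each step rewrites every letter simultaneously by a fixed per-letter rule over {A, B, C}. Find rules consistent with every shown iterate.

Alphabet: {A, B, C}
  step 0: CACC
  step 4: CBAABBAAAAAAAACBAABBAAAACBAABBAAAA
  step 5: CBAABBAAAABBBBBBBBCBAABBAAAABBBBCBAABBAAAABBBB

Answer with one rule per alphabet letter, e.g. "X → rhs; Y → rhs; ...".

  step 4 ⇒ step 5: CBAABBAAAAAAAACBAABBAAAACBAABBAAAA ⇒ CB·AA·B·B·AA·AA·B·B·B·B·B·B·B·B·CB·AA·B·B·AA·AA·B·B·B·B·CB·AA·B·B·AA·AA·B·B·B·B
    A ↦ B
    B ↦ AA
    C ↦ CB

A->B, B->AA, C->CB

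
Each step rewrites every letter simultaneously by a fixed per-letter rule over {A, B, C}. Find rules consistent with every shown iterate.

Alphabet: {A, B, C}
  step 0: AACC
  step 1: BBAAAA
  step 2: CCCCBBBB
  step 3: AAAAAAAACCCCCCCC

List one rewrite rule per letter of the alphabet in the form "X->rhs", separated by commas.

  step 2 ⇒ step 3: CCCCBBBB ⇒ AA·AA·AA·AA·CC·CC·CC·CC
    B ↦ CC
    C ↦ AA
  step 0 ⇒ step 1: AACC ⇒ B·B·AA·AA
    A ↦ B

A->B, B->CC, C->AA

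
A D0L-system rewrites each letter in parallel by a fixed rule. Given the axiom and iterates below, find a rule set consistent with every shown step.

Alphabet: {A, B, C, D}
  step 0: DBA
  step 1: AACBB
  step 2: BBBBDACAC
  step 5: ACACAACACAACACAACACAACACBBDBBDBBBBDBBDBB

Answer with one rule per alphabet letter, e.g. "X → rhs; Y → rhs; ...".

A->BB, B->AC, C->D, D->A

  step 1 ⇒ step 2: AACBB ⇒ BB·BB·D·AC·AC
    A ↦ BB
    B ↦ AC
    C ↦ D
  step 0 ⇒ step 1: DBA ⇒ A·AC·BB
    D ↦ A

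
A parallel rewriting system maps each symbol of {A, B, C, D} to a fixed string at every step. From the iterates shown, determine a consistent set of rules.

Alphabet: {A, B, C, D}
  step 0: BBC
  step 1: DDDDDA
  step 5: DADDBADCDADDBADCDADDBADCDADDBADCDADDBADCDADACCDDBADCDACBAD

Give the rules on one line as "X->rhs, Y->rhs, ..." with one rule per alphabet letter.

A->BAD, B->DD, C->DA, D->C

  step 0 ⇒ step 1: BBC ⇒ DD·DD·DA
    B ↦ DD
    C ↦ DA
    A ↦ BAD  (constrained at step 1)
    D ↦ C  (constrained at step 1)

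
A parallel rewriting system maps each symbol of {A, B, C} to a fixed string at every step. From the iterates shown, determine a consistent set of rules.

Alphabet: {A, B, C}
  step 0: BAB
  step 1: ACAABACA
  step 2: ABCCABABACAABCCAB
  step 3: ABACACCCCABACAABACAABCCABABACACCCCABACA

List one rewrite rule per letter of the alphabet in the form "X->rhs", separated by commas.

A->AB, B->ACA, C->CC

  step 2 ⇒ step 3: ABCCABABACAABCCAB ⇒ AB·ACA·CC·CC·AB·ACA·AB·ACA·AB·CC·AB·AB·ACA·CC·CC·AB·ACA
    A ↦ AB
    B ↦ ACA
    C ↦ CC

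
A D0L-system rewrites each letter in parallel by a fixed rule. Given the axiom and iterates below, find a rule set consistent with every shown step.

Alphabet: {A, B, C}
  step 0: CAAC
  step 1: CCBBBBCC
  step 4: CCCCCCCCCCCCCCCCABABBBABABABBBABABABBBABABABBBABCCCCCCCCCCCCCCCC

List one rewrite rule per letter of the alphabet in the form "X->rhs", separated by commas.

  step 0 ⇒ step 1: CAAC ⇒ CC·BB·BB·CC
    A ↦ BB
    C ↦ CC
    B ↦ AB  (constrained at step 1)

A->BB, B->AB, C->CC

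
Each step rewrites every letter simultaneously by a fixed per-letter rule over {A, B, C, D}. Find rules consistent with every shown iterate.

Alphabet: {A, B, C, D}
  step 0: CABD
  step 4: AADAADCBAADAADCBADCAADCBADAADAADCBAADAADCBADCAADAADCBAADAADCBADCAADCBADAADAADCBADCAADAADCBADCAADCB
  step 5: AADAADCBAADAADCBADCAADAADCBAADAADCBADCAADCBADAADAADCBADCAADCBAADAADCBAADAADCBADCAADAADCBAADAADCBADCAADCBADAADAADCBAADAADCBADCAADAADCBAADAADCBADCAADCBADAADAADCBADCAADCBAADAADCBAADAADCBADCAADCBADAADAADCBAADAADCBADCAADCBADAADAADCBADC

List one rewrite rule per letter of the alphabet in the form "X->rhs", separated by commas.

  step 4 ⇒ step 5: AADAADCBAADAADCBADCAADCBADAADAADCBAADAADCBADCAADAADCBAADAADCBADCAADCBADAADAADCBADCAADAADCBADCAADCB ⇒ AAD·AAD·CB·AAD·AAD·CB·AD·C·AAD·AAD·CB·AAD·AAD·CB·AD·C·AAD·CB·AD·AAD·AAD·CB·AD·C·AAD·CB·AAD·AAD·CB·AAD·AAD·CB·AD·C·AAD·AAD·CB·AAD·AAD·CB·AD·C·AAD·CB·AD·AAD·AAD·CB·AAD·AAD·CB·AD·C·AAD·AAD·CB·AAD·AAD·CB·AD·C·AAD·CB·AD·AAD·AAD·CB·AD·C·AAD·CB·AAD·AAD·CB·AAD·AAD·CB·AD·C·AAD·CB·AD·AAD·AAD·CB·AAD·AAD·CB·AD·C·AAD·CB·AD·AAD·AAD·CB·AD·C
    A ↦ AAD
    B ↦ C
    C ↦ AD
    D ↦ CB

A->AAD, B->C, C->AD, D->CB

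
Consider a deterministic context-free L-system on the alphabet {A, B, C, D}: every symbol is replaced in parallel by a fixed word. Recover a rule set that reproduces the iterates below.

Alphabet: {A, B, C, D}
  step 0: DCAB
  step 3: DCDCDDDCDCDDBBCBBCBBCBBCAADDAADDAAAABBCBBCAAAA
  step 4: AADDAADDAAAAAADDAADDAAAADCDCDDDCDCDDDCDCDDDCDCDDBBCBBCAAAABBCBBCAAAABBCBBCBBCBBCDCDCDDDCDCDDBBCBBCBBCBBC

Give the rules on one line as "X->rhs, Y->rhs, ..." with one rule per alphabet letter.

A->BBC, B->DC, C->DD, D->AA

  step 3 ⇒ step 4: DCDCDDDCDCDDBBCBBCBBCBBCAADDAADDAAAABBCBBCAAAA ⇒ AA·DD·AA·DD·AA·AA·AA·DD·AA·DD·AA·AA·DC·DC·DD·DC·DC·DD·DC·DC·DD·DC·DC·DD·BBC·BBC·AA·AA·BBC·BBC·AA·AA·BBC·BBC·BBC·BBC·DC·DC·DD·DC·DC·DD·BBC·BBC·BBC·BBC
    A ↦ BBC
    B ↦ DC
    C ↦ DD
    D ↦ AA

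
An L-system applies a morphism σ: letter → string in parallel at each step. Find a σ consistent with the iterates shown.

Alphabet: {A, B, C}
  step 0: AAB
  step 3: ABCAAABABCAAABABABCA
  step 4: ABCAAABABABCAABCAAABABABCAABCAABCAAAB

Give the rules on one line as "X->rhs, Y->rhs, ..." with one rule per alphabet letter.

A->AB, B->CA, C->A

  step 3 ⇒ step 4: ABCAAABABCAAABABABCA ⇒ AB·CA·A·AB·AB·AB·CA·AB·CA·A·AB·AB·AB·CA·AB·CA·AB·CA·A·AB
    A ↦ AB
    B ↦ CA
    C ↦ A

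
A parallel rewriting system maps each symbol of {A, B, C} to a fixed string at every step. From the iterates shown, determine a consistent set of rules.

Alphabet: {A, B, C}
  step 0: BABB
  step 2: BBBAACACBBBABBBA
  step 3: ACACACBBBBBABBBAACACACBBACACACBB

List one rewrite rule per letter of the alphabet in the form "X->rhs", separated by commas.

A->BB, B->AC, C->BA

  step 2 ⇒ step 3: BBBAACACBBBABBBA ⇒ AC·AC·AC·BB·BB·BA·BB·BA·AC·AC·AC·BB·AC·AC·AC·BB
    A ↦ BB
    B ↦ AC
    C ↦ BA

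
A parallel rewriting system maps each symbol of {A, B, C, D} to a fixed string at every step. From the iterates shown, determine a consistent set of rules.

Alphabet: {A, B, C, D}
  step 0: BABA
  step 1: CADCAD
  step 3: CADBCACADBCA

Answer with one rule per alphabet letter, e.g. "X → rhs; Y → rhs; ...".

A->D, B->CA, C->BA, D->B

  step 0 ⇒ step 1: BABA ⇒ CA·D·CA·D
    A ↦ D
    B ↦ CA
    C ↦ BA  (constrained at step 1)
    D ↦ B  (constrained at step 1)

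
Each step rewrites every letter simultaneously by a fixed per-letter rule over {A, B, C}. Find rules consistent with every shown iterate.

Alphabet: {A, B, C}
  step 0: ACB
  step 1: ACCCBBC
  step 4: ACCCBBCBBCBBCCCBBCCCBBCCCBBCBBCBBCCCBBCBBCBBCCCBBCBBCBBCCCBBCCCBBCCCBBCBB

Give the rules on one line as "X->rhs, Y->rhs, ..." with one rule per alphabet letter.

A->ACC, B->C, C->CBB

  step 0 ⇒ step 1: ACB ⇒ ACC·CBB·C
    A ↦ ACC
    B ↦ C
    C ↦ CBB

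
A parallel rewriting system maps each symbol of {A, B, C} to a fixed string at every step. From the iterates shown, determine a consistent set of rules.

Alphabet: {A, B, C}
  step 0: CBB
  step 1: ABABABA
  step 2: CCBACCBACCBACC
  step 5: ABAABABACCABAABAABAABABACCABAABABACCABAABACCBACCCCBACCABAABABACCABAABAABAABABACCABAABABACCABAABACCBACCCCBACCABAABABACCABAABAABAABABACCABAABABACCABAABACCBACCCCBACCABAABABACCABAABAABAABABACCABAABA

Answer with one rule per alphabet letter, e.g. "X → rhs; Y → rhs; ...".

  step 1 ⇒ step 2: ABABABA ⇒ CC·BA·CC·BA·CC·BA·CC
    A ↦ CC
    B ↦ BA
  step 0 ⇒ step 1: CBB ⇒ ABA·BA·BA
    C ↦ ABA

A->CC, B->BA, C->ABA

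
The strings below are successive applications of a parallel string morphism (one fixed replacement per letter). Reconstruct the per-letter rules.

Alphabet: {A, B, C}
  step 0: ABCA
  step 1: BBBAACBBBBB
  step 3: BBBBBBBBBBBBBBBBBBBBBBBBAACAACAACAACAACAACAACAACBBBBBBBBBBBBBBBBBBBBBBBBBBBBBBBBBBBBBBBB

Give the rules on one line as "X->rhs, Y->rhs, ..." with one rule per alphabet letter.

A->BBB, B->AAC, C->BB

  step 0 ⇒ step 1: ABCA ⇒ BBB·AAC·BB·BBB
    A ↦ BBB
    B ↦ AAC
    C ↦ BB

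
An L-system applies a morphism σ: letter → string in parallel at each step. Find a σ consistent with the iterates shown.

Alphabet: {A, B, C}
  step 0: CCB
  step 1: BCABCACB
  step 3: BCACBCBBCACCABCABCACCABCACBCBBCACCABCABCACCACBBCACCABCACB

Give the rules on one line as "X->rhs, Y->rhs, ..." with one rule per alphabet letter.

  step 0 ⇒ step 1: CCB ⇒ BCA·BCA·CB
    B ↦ CB
    C ↦ BCA
    A ↦ CCA  (constrained at step 1)

A->CCA, B->CB, C->BCA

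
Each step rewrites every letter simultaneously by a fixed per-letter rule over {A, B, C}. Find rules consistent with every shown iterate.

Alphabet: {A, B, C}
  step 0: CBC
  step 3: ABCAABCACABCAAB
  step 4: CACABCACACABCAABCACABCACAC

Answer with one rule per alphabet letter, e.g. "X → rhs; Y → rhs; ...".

  step 3 ⇒ step 4: ABCAABCACABCAAB ⇒ CA·C·AB·CA·CA·C·AB·CA·AB·CA·C·AB·CA·CA·C
    A ↦ CA
    B ↦ C
    C ↦ AB

A->CA, B->C, C->AB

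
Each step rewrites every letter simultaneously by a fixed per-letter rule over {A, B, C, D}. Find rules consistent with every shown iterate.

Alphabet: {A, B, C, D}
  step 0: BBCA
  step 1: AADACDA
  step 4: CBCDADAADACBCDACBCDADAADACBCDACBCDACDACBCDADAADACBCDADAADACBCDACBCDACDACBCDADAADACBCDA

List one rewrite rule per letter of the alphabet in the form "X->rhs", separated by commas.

A->CDA, B->A, C->DA, D->CB

  step 0 ⇒ step 1: BBCA ⇒ A·A·DA·CDA
    A ↦ CDA
    B ↦ A
    C ↦ DA
    D ↦ CB  (constrained at step 1)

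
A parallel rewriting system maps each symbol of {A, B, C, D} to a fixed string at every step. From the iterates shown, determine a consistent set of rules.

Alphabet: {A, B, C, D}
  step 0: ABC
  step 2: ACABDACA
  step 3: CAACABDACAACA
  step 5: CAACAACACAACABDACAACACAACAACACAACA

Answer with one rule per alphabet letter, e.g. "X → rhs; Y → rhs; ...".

  step 2 ⇒ step 3: ACABDACA ⇒ CA·A·CA·BD·A·CA·A·CA
    A ↦ CA
    B ↦ BD
    C ↦ A
    D ↦ A

A->CA, B->BD, C->A, D->A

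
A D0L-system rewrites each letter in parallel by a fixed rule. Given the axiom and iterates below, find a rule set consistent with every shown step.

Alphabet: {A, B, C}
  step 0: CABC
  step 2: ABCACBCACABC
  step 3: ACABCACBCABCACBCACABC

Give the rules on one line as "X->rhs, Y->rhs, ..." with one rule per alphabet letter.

  step 2 ⇒ step 3: ABCACBCACABC ⇒ AC·A·BC·AC·BC·A·BC·AC·BC·AC·A·BC
    A ↦ AC
    B ↦ A
    C ↦ BC

A->AC, B->A, C->BC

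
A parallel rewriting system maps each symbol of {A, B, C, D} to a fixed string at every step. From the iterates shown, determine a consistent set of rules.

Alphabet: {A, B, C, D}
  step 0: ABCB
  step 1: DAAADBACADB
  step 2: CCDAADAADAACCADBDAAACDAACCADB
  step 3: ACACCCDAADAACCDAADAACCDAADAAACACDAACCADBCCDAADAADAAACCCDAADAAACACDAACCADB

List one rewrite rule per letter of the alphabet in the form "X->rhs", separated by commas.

  step 2 ⇒ step 3: CCDAADAADAACCADBDAAACDAACCADB ⇒ AC·AC·CC·DAA·DAA·CC·DAA·DAA·CC·DAA·DAA·AC·AC·DAA·CC·ADB·CC·DAA·DAA·DAA·AC·CC·DAA·DAA·AC·AC·DAA·CC·ADB
    A ↦ DAA
    B ↦ ADB
    C ↦ AC
    D ↦ CC

A->DAA, B->ADB, C->AC, D->CC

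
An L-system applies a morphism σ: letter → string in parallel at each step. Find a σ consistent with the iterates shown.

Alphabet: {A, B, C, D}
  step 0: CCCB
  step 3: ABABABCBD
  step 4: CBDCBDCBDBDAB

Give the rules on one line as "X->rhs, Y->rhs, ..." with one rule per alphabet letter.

  step 3 ⇒ step 4: ABABABCBD ⇒ CB·D·CB·D·CB·D·B·D·AB
    A ↦ CB
    B ↦ D
    C ↦ B
    D ↦ AB

A->CB, B->D, C->B, D->AB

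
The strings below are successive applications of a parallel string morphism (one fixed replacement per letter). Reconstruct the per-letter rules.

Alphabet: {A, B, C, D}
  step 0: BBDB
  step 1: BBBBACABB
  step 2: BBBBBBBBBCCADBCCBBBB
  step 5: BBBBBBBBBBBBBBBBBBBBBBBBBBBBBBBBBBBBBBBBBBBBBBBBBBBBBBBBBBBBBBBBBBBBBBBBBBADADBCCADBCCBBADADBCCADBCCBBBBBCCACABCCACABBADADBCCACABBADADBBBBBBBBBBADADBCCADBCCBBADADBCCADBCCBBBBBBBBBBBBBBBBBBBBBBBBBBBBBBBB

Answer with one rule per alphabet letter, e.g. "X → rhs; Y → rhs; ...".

A->BCC, B->BB, C->AD, D->ACA

  step 1 ⇒ step 2: BBBBACABB ⇒ BB·BB·BB·BB·BCC·AD·BCC·BB·BB
    A ↦ BCC
    B ↦ BB
    C ↦ AD
  step 0 ⇒ step 1: BBDB ⇒ BB·BB·ACA·BB
    D ↦ ACA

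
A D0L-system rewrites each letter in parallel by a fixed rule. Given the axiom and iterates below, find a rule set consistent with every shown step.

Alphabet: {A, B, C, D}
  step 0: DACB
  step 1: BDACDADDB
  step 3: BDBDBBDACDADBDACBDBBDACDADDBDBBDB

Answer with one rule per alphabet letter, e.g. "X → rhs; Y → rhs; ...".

  step 0 ⇒ step 1: DACB ⇒ B·DAC·DAD·DB
    A ↦ DAC
    B ↦ DB
    C ↦ DAD
    D ↦ B

A->DAC, B->DB, C->DAD, D->B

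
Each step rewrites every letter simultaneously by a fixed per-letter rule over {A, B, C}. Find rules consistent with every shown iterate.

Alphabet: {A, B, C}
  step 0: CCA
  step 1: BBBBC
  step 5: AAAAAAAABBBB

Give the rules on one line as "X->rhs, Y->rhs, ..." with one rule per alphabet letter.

  step 0 ⇒ step 1: CCA ⇒ BB·BB·C
    A ↦ C
    C ↦ BB
    B ↦ A  (constrained at step 1)

A->C, B->A, C->BB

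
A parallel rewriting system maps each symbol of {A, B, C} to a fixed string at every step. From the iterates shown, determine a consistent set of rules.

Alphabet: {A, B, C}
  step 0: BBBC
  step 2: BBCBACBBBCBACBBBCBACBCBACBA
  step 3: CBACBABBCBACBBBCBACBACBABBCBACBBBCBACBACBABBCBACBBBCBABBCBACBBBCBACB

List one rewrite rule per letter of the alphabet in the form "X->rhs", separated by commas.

  step 2 ⇒ step 3: BBCBACBBBCBACBBBCBACBCBACBA ⇒ CBA·CBA·BB·CBA·CB·BB·CBA·CBA·CBA·BB·CBA·CB·BB·CBA·CBA·CBA·BB·CBA·CB·BB·CBA·BB·CBA·CB·BB·CBA·CB
    A ↦ CB
    B ↦ CBA
    C ↦ BB

A->CB, B->CBA, C->BB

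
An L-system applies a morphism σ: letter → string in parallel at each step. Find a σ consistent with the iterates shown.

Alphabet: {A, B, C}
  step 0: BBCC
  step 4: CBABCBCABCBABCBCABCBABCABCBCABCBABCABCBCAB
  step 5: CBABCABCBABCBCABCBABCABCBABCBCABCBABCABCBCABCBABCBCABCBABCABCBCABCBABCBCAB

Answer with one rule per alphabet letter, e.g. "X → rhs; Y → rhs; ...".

  step 4 ⇒ step 5: CBABCBCABCBABCBCABCBABCABCBCABCBABCABCBCAB ⇒ CB·AB·C·AB·CB·AB·CB·C·AB·CB·AB·C·AB·CB·AB·CB·C·AB·CB·AB·C·AB·CB·C·AB·CB·AB·CB·C·AB·CB·AB·C·AB·CB·C·AB·CB·AB·CB·C·AB
    A ↦ C
    B ↦ AB
    C ↦ CB

A->C, B->AB, C->CB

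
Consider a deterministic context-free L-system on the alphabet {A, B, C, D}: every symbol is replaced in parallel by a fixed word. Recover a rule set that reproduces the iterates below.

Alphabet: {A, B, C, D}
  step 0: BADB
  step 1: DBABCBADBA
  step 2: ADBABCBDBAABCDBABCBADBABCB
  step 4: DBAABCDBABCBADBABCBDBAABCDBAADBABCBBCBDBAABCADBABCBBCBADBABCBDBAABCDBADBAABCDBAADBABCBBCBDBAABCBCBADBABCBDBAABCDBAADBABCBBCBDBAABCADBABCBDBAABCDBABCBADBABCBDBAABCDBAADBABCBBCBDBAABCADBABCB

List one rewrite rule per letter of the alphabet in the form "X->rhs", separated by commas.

  step 1 ⇒ step 2: DBABCBADBA ⇒ A·DBA·BCB·DBA·ABC·DBA·BCB·A·DBA·BCB
    A ↦ BCB
    B ↦ DBA
    C ↦ ABC
    D ↦ A

A->BCB, B->DBA, C->ABC, D->A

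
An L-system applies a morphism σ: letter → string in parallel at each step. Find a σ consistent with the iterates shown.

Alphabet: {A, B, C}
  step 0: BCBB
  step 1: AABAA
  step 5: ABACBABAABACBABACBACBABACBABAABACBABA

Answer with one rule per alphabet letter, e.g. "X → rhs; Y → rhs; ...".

A->CB, B->A, C->AB

  step 0 ⇒ step 1: BCBB ⇒ A·AB·A·A
    B ↦ A
    C ↦ AB
    A ↦ CB  (constrained at step 1)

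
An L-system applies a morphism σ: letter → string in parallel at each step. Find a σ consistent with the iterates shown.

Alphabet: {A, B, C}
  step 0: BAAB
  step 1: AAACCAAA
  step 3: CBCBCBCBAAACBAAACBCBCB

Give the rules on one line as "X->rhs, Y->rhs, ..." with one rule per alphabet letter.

A->C, B->AAA, C->CB

  step 0 ⇒ step 1: BAAB ⇒ AAA·C·C·AAA
    A ↦ C
    B ↦ AAA
    C ↦ CB  (constrained at step 1)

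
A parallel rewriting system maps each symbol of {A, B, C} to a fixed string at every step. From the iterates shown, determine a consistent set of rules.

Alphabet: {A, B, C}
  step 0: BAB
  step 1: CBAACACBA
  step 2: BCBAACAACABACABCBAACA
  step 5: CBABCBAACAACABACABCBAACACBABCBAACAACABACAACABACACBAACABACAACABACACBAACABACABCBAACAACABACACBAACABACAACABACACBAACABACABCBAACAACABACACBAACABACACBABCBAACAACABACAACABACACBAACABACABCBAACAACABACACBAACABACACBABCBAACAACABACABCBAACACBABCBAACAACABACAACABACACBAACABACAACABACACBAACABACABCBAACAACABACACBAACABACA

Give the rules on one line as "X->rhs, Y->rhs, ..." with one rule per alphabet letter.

  step 1 ⇒ step 2: CBAACACBA ⇒ B·CBA·ACA·ACA·B·ACA·B·CBA·ACA
    A ↦ ACA
    B ↦ CBA
    C ↦ B

A->ACA, B->CBA, C->B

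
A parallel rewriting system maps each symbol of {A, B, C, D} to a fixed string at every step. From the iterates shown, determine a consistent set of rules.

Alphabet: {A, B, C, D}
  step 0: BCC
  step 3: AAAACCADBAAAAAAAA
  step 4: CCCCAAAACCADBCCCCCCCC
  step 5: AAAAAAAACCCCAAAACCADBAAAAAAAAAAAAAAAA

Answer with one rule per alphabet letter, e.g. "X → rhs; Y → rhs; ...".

  step 4 ⇒ step 5: CCCCAAAACCADBCCCCCCCC ⇒ AA·AA·AA·AA·C·C·C·C·AA·AA·C·C·ADB·AA·AA·AA·AA·AA·AA·AA·AA
    A ↦ C
    B ↦ ADB
    C ↦ AA
    D ↦ C

A->C, B->ADB, C->AA, D->C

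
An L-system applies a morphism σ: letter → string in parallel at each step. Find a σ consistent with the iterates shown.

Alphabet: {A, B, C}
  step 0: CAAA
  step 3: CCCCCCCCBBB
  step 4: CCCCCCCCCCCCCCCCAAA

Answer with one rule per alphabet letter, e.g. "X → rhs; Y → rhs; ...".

  step 3 ⇒ step 4: CCCCCCCCBBB ⇒ CC·CC·CC·CC·CC·CC·CC·CC·A·A·A
    B ↦ A
    C ↦ CC
    A ↦ B  (constrained at step 0)

A->B, B->A, C->CC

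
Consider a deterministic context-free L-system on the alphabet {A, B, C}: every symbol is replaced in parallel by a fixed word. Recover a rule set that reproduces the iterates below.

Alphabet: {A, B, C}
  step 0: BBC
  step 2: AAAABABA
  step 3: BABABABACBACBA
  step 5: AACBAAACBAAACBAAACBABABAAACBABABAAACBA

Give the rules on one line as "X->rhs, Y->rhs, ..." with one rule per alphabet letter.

  step 2 ⇒ step 3: AAAABABA ⇒ BA·BA·BA·BA·C·BA·C·BA
    A ↦ BA
    B ↦ C
    C ↦ AA  (constrained at step 0)

A->BA, B->C, C->AA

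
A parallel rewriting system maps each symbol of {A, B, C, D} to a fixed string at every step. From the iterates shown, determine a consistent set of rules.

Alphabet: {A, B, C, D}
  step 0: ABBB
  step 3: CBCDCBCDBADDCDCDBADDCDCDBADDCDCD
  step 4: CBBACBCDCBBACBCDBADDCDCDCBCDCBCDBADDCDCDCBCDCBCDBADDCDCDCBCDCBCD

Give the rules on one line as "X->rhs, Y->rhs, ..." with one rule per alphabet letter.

  step 3 ⇒ step 4: CBCDCBCDBADDCDCDBADDCDCDBADDCDCD ⇒ CB·BA·CB·CD·CB·BA·CB·CD·BA·DD·CD·CD·CB·CD·CB·CD·BA·DD·CD·CD·CB·CD·CB·CD·BA·DD·CD·CD·CB·CD·CB·CD
    A ↦ DD
    B ↦ BA
    C ↦ CB
    D ↦ CD

A->DD, B->BA, C->CB, D->CD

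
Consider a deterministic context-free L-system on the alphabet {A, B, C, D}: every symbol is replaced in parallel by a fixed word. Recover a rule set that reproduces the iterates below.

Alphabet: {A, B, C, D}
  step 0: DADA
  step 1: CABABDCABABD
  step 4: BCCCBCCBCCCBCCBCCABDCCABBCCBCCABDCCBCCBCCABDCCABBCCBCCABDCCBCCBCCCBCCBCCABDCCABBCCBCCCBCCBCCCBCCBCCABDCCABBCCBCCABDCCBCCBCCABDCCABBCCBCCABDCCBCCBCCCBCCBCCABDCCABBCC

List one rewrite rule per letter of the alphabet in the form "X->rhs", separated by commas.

A->ABD, B->C, C->BCC, D->CAB

  step 0 ⇒ step 1: DADA ⇒ CAB·ABD·CAB·ABD
    A ↦ ABD
    D ↦ CAB
    B ↦ C  (constrained at step 1)
    C ↦ BCC  (constrained at step 1)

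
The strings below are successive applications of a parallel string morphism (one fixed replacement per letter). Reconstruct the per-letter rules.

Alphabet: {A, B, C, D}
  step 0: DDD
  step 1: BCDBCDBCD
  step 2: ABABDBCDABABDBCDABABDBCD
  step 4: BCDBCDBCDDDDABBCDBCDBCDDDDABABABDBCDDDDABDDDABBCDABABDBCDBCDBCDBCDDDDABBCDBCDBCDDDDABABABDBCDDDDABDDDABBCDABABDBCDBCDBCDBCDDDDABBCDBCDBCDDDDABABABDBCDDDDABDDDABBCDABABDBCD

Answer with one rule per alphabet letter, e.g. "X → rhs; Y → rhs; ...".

A->DDD, B->AB, C->ABD, D->BCD

  step 1 ⇒ step 2: BCDBCDBCD ⇒ AB·ABD·BCD·AB·ABD·BCD·AB·ABD·BCD
    B ↦ AB
    C ↦ ABD
    D ↦ BCD
    A ↦ DDD  (constrained at step 2)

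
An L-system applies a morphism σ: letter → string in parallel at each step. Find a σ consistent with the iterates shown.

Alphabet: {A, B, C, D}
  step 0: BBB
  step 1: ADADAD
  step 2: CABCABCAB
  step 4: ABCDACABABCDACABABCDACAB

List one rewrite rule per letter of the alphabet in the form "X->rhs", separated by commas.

  step 1 ⇒ step 2: ADADAD ⇒ C·AB·C·AB·C·AB
    A ↦ C
    D ↦ AB
  step 0 ⇒ step 1: BBB ⇒ AD·AD·AD
    B ↦ AD
    C ↦ DA  (constrained at step 2)

A->C, B->AD, C->DA, D->AB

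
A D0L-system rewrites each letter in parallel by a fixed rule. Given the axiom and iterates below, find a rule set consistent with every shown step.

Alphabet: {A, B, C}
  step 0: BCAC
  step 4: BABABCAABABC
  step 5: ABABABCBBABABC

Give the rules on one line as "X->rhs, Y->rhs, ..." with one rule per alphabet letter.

A->B, B->A, C->BC

  step 4 ⇒ step 5: BABABCAABABC ⇒ A·B·A·B·A·BC·B·B·A·B·A·BC
    A ↦ B
    B ↦ A
    C ↦ BC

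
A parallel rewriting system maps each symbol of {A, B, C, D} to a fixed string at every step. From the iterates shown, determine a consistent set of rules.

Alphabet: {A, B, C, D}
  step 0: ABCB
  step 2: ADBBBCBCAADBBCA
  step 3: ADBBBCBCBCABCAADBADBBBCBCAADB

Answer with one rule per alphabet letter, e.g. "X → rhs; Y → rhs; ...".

A->ADB, B->BC, C->A, D->B

  step 2 ⇒ step 3: ADBBBCBCAADBBCA ⇒ ADB·B·BC·BC·BC·A·BC·A·ADB·ADB·B·BC·BC·A·ADB
    A ↦ ADB
    B ↦ BC
    C ↦ A
    D ↦ B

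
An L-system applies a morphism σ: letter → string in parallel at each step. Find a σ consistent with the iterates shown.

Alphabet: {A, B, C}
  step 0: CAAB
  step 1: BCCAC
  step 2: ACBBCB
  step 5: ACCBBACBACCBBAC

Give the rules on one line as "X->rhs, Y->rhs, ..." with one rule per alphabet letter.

A->C, B->AC, C->B

  step 1 ⇒ step 2: BCCAC ⇒ AC·B·B·C·B
    A ↦ C
    B ↦ AC
    C ↦ B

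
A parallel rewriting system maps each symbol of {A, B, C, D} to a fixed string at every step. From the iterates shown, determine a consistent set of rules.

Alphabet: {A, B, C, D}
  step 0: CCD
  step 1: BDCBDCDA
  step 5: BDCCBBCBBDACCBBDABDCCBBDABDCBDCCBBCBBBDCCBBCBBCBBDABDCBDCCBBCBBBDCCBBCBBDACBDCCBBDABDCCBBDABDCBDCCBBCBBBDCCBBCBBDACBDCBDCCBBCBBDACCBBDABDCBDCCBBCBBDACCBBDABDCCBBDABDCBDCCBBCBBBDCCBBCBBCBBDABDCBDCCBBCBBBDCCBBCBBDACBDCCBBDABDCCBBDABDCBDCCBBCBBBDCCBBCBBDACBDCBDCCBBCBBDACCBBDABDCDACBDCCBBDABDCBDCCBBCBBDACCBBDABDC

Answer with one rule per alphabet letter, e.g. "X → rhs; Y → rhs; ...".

  step 0 ⇒ step 1: CCD ⇒ BDC·BDC·DA
    C ↦ BDC
    D ↦ DA
    A ↦ C  (constrained at step 1)
    B ↦ CBB  (constrained at step 1)

A->C, B->CBB, C->BDC, D->DA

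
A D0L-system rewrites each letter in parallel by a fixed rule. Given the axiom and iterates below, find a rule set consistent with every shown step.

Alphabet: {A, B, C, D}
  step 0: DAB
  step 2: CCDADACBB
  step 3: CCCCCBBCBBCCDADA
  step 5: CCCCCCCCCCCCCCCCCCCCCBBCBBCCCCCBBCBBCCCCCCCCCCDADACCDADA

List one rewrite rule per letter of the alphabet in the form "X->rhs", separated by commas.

A->BB, B->DA, C->CC, D->C

  step 2 ⇒ step 3: CCDADACBB ⇒ CC·CC·C·BB·C·BB·CC·DA·DA
    A ↦ BB
    B ↦ DA
    C ↦ CC
    D ↦ C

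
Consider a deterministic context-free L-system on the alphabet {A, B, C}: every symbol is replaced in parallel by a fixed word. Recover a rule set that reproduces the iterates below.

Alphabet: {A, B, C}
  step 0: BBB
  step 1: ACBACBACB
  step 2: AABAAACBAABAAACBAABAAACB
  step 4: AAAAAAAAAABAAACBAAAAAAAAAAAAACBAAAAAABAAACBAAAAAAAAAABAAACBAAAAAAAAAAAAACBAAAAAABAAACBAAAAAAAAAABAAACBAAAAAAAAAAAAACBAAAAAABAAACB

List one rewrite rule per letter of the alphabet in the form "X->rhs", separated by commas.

A->AA, B->ACB, C->BAA

  step 1 ⇒ step 2: ACBACBACB ⇒ AA·BAA·ACB·AA·BAA·ACB·AA·BAA·ACB
    A ↦ AA
    B ↦ ACB
    C ↦ BAA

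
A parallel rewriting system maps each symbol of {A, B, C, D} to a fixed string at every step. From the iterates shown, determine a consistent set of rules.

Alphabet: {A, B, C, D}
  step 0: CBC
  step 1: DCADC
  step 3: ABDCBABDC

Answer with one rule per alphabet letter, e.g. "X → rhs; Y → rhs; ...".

A->D, B->A, C->DC, D->B

  step 0 ⇒ step 1: CBC ⇒ DC·A·DC
    B ↦ A
    C ↦ DC
    A ↦ D  (constrained at step 1)
    D ↦ B  (constrained at step 1)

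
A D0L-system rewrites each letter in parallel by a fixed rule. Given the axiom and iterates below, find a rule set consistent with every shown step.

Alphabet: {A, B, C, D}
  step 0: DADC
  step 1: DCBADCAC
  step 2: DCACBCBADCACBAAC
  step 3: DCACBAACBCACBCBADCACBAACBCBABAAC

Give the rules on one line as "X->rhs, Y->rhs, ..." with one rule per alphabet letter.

A->BA, B->BC, C->AC, D->DC

  step 2 ⇒ step 3: DCACBCBADCACBAAC ⇒ DC·AC·BA·AC·BC·AC·BC·BA·DC·AC·BA·AC·BC·BA·BA·AC
    A ↦ BA
    B ↦ BC
    C ↦ AC
    D ↦ DC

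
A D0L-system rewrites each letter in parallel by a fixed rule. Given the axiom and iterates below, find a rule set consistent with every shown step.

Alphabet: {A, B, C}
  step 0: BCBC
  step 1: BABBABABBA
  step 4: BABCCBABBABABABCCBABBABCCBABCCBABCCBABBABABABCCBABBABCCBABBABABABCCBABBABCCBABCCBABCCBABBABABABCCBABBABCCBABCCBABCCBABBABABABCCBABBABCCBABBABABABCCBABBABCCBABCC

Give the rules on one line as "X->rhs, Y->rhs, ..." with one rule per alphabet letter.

  step 0 ⇒ step 1: BCBC ⇒ BAB·BA·BAB·BA
    B ↦ BAB
    C ↦ BA
    A ↦ CC  (constrained at step 1)

A->CC, B->BAB, C->BA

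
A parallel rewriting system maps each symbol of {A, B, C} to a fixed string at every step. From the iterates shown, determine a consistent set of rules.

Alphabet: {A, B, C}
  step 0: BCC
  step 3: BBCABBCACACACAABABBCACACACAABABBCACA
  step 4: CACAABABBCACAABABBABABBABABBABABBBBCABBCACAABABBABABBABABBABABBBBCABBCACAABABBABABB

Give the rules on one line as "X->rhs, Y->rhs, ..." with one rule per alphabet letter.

  step 3 ⇒ step 4: BBCABBCACACACAABABBCACACACAABABBCACA ⇒ CA·CA·ABA·BB·CA·CA·ABA·BB·ABA·BB·ABA·BB·ABA·BB·BB·CA·BB·CA·CA·ABA·BB·ABA·BB·ABA·BB·ABA·BB·BB·CA·BB·CA·CA·ABA·BB·ABA·BB
    A ↦ BB
    B ↦ CA
    C ↦ ABA

A->BB, B->CA, C->ABA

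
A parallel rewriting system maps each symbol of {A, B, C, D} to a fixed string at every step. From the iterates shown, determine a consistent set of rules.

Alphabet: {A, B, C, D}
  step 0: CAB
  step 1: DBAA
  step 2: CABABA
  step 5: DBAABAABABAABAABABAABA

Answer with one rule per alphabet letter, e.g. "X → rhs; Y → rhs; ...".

  step 1 ⇒ step 2: DBAA ⇒ C·A·BA·BA
    A ↦ BA
    B ↦ A
    D ↦ C
  step 0 ⇒ step 1: CAB ⇒ D·BA·A
    C ↦ D

A->BA, B->A, C->D, D->C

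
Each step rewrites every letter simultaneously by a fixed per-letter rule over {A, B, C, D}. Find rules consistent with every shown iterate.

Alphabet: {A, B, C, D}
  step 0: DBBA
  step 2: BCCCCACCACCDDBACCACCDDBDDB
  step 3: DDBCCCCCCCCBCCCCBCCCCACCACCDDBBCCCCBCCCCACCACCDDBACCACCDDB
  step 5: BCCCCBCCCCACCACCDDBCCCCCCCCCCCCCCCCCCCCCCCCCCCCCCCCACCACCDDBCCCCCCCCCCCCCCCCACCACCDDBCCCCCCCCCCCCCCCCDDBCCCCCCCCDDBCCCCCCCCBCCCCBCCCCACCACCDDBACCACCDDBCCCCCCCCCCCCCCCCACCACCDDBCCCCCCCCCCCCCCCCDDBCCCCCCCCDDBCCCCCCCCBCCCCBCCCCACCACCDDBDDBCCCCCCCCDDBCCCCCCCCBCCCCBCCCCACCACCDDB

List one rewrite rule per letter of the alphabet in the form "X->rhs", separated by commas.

A->B, B->DDB, C->CC, D->ACC

  step 2 ⇒ step 3: BCCCCACCACCDDBACCACCDDBDDB ⇒ DDB·CC·CC·CC·CC·B·CC·CC·B·CC·CC·ACC·ACC·DDB·B·CC·CC·B·CC·CC·ACC·ACC·DDB·ACC·ACC·DDB
    A ↦ B
    B ↦ DDB
    C ↦ CC
    D ↦ ACC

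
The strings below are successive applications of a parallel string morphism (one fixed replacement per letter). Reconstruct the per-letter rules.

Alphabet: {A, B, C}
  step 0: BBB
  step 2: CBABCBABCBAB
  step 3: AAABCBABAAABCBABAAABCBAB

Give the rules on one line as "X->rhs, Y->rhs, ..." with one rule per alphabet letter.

A->CB, B->AB, C->AA

  step 2 ⇒ step 3: CBABCBABCBAB ⇒ AA·AB·CB·AB·AA·AB·CB·AB·AA·AB·CB·AB
    A ↦ CB
    B ↦ AB
    C ↦ AA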